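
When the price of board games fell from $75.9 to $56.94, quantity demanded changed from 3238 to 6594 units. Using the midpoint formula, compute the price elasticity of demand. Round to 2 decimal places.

-2.39

%ΔQ = (6594 − 3238)/[(3238 + 6594)/2] = 3356/4916 ≈ 0.6827.
%Δp = (56.94 − 75.9)/[(75.9 + 56.94)/2] = -18.96/66.42 ≈ -0.2855.
Arc elasticity E = %ΔQ/%Δp ≈ 0.6827/-0.2855 ≈ -2.39.
|E| > 1: demand is elastic over this range.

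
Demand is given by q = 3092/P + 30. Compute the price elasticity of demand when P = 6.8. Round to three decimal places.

-0.938

At P = 6.8, q = 484.7059.
dq/dP = −3092/P² = −66.8685.
Point elasticity E = (dq/dP)·(P/q) = -66.8685 × 6.8/484.7059 ≈ -0.938.
|E| < 1, so demand is inelastic at this price.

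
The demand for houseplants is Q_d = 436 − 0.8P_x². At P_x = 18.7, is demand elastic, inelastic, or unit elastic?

elastic

At P_x = 18.7, Q_d = 156.248.
dQ_d/dP_x = −2·0.8·P_x = −29.92.
Point elasticity E = (dQ_d/dP_x)·(P_x/Q_d) = -29.92 × 18.7/156.248 ≈ -3.581.
|E| ≈ 3.581 > 1, so demand is elastic.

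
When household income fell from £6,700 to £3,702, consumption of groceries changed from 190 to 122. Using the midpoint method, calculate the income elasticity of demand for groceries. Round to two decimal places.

0.76

%ΔQ = (122 − 190)/[(190+122)/2] = -68/156 ≈ -0.4359.
%ΔY = (3,702 − 6,700)/[(6,700+3,702)/2] = -2998/5201 ≈ -0.5764.
E_I = %ΔQ/%ΔY ≈ 0.76.
E_I ∈ (0,1): normal good (necessity).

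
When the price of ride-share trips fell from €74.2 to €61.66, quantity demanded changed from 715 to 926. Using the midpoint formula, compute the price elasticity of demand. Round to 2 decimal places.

-1.39

%Δq = (926 − 715)/[(715 + 926)/2] = 211/820.5 ≈ 0.2572.
%ΔP = (61.66 − 74.2)/[(74.2 + 61.66)/2] = -12.54/67.93 ≈ -0.1846.
Arc elasticity E = %Δq/%ΔP ≈ 0.2572/-0.1846 ≈ -1.39.
|E| > 1: demand is elastic over this range.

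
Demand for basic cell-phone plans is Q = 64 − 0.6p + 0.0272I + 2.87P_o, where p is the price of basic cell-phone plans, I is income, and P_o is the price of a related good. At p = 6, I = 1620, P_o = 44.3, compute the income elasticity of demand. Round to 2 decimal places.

0.19

Evaluating quantity at (p, I, P_o) gives Q = 64 − 0.6(6) + 0.0272(1620) + 2.87(44.3) = 64 − 3.6 + 44.064 + 127.141 = 231.605.
∂Q/∂I = +0.0272, so E_I = 0.0272·(1620/231.605) ≈ 0.19.
E_I ∈ (0,1): normal good (necessity).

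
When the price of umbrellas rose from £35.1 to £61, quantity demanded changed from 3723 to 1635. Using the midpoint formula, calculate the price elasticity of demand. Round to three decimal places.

-1.446

%Δq = (1635 − 3723)/[(3723 + 1635)/2] = -2088/2679 ≈ -0.7794.
%ΔP = (61 − 35.1)/[(35.1 + 61)/2] = 25.9/48.05 ≈ 0.5390.
Arc elasticity E = %Δq/%ΔP ≈ -0.7794/0.5390 ≈ -1.446.
|E| > 1: demand is elastic over this range.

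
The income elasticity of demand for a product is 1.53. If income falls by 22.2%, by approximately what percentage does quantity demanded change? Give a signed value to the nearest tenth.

%ΔQ ≈ E × %ΔI = (1.53) × (-22.2%) ≈ -34.0%.

-34.0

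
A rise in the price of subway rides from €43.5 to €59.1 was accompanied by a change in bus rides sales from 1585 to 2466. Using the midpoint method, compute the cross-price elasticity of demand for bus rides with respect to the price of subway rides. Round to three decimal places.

1.430

%ΔQ_x = (2466 − 1585)/[(1585+2466)/2] = 881/2025.5 ≈ 0.4350.
%ΔP_y = (59.1 − 43.5)/[(43.5+59.1)/2] ≈ 0.3041.
E_xy = 0.4350/0.3041 ≈ 1.430.
E_xy > 0, so bus rides and subway rides are substitutes.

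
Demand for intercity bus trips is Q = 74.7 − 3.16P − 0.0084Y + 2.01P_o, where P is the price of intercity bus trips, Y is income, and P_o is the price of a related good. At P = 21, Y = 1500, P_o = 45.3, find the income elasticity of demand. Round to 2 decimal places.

-0.15

Q = 74.7 − 3.16(21) − 0.0084(1500) + 2.01(45.3) = 74.7 − 66.36 − 12.6 + 91.053 = 86.793.
∂Q/∂Y = −0.0084, so E_I = -0.0084·(1500/86.793) ≈ -0.15.
E_I < 0: inferior good.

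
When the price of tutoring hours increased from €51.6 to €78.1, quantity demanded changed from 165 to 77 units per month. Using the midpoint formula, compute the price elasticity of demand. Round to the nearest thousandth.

%Δq = (77 − 165)/[(165 + 77)/2] = -88/121 ≈ -0.7273.
%Δp = (78.1 − 51.6)/[(51.6 + 78.1)/2] = 26.5/64.85 ≈ 0.4086.
Arc elasticity E = %Δq/%Δp ≈ -0.7273/0.4086 ≈ -1.780.
|E| > 1: demand is elastic over this range.

-1.780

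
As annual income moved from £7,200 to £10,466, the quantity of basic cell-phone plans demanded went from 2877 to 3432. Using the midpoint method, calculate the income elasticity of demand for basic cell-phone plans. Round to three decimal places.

%ΔQ = (3432 − 2877)/[(2877+3432)/2] = 555/3154.5 ≈ 0.1759.
%ΔI = (10,466 − 7,200)/[(7,200+10,466)/2] = 3266/8833 ≈ 0.3697.
E_I = %ΔQ/%ΔI ≈ 0.476.
E_I ∈ (0,1): normal good (necessity).

0.476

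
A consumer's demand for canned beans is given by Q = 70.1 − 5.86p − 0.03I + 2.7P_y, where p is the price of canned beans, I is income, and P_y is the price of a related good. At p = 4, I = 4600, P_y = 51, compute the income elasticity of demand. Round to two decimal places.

-2.98

Q = 70.1 − 5.86(4) − 0.03(4600) + 2.7(51) = 70.1 − 23.44 − 138 + 137.7 = 46.36.
∂Q/∂I = −0.03, so E_I = -0.03·(4600/46.36) ≈ -2.98.
E_I < 0: inferior good.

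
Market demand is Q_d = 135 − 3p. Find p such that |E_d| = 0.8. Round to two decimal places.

Set −bp/(a − bp) = −0.8 ⇒ bp = 0.8(a − bp) ⇒ bp(1+0.8) = 0.8·a.
p = 0.8·135/(3·1.8) = 20.00.

20.00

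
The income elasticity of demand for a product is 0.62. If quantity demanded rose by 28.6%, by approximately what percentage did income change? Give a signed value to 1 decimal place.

%ΔQ ≈ E × %ΔI ⇒ %ΔI = %ΔQ / E = (28.6%)/(0.62) ≈ 46.1%.

46.1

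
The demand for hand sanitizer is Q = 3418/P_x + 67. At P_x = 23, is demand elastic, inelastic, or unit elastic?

inelastic

At P_x = 23, Q = 215.6087.
dQ/dP_x = −3418/P_x² = −6.4612.
Point elasticity E = (dQ/dP_x)·(P_x/Q) = -6.4612 × 23/215.6087 ≈ -0.689.
|E| ≈ 0.689 < 1, so demand is inelastic.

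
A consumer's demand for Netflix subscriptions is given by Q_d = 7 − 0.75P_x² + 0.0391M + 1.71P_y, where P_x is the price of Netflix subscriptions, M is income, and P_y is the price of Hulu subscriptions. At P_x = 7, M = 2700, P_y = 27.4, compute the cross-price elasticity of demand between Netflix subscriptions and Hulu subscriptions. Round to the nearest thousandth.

0.382

Substituting, Q_d = 7 − 0.75(7)² + 0.0391(2700) + 1.71(27.4) = 7 − 36.75 + 105.57 + 46.854 = 122.674.
∂Q_d/∂P_y = +1.71, so E_xy = 1.71·(27.4/122.674) ≈ 0.382.
E_xy > 0: the goods are substitutes.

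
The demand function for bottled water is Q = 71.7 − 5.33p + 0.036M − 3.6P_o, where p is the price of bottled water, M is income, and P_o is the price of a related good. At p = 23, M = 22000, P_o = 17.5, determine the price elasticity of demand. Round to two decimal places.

At the given point, Q = 71.7 − 5.33(23) + 0.036(22000) − 3.6(17.5) = 71.7 − 122.59 + 792 − 63 = 678.11.
∂Q/∂p = −5.33, so E_p = (−5.33)·(23/678.11) ≈ -0.18.
|E_p| < 1: demand is inelastic.

-0.18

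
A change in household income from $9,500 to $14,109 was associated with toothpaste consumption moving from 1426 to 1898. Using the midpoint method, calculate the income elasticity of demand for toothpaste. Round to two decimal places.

%ΔQ = (1898 − 1426)/[(1426+1898)/2] = 472/1662 ≈ 0.2840.
%ΔI = (14,109 − 9,500)/[(9,500+14,109)/2] = 4609/11804.5 ≈ 0.3904.
E_I = %ΔQ/%ΔI ≈ 0.73.
E_I ∈ (0,1): normal good (necessity).

0.73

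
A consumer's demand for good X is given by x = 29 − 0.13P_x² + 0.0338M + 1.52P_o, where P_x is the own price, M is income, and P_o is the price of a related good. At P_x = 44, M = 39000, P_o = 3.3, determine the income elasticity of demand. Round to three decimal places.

1.198

At the given point, x = 29 − 0.13(44)² + 0.0338(39000) + 1.52(3.3) = 29 − 251.68 + 1318.2 + 5.016 = 1100.536.
∂x/∂M = +0.0338, so E_I = 0.0338·(39000/1100.536) ≈ 1.198.
E_I > 1: normal good (luxury).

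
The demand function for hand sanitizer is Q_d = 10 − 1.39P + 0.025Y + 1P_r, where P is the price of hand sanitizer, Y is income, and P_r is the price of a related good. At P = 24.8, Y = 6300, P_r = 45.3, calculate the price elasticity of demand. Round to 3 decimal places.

-0.193

Q_d = 10 − 1.39(24.8) + 0.025(6300) + 1(45.3) = 10 − 34.472 + 157.5 + 45.3 = 178.328.
∂Q_d/∂P = −1.39, so E_p = (−1.39)·(24.8/178.328) ≈ -0.193.
|E_p| < 1: demand is inelastic.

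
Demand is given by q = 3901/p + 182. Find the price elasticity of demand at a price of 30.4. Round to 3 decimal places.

At p = 30.4, q = 310.3224.
dq/dp = −3901/p² = −4.2211.
Point elasticity E = (dq/dp)·(p/q) = -4.2211 × 30.4/310.3224 ≈ -0.414.
|E| < 1, so demand is inelastic at this price.

-0.414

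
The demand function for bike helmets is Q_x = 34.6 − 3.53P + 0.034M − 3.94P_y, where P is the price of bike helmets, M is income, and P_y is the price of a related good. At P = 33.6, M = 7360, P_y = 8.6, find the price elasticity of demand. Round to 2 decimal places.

First evaluate Q_x: 34.6 − 3.53(33.6) + 0.034(7360) − 3.94(8.6) = 34.6 − 118.608 + 250.24 − 33.884 = 132.348.
∂Q_x/∂P = −3.53, so E_p = (−3.53)·(33.6/132.348) ≈ -0.90.
|E_p| < 1: demand is inelastic.

-0.90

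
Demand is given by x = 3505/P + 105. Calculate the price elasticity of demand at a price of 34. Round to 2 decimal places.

At P = 34, x = 208.0882.
dx/dP = −3505/P² = −3.032.
Point elasticity E = (dx/dP)·(P/x) = -3.032 × 34/208.0882 ≈ -0.50.
|E| < 1, so demand is inelastic at this price.

-0.50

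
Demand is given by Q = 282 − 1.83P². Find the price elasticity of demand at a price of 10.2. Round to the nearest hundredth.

-4.16

At P = 10.2, Q = 91.6068.
dQ/dP = −2·1.83·P = −37.332.
Point elasticity E = (dQ/dP)·(P/Q) = -37.332 × 10.2/91.6068 ≈ -4.16.
|E| > 1, so demand is elastic at this price.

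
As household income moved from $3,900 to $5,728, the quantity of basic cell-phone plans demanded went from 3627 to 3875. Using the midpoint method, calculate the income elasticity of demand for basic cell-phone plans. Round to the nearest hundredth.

0.17

%ΔQ = (3875 − 3627)/[(3627+3875)/2] = 248/3751 ≈ 0.0661.
%ΔI = (5,728 − 3,900)/[(3,900+5,728)/2] = 1828/4814 ≈ 0.3797.
E_I = %ΔQ/%ΔI ≈ 0.17.
E_I ∈ (0,1): normal good (necessity).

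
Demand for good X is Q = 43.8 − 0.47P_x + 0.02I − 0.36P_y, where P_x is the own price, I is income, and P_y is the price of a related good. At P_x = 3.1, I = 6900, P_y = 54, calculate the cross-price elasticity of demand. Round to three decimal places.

Evaluating quantity at (P_x, I, P_y) gives Q = 43.8 − 0.47(3.1) + 0.02(6900) − 0.36(54) = 43.8 − 1.457 + 138 − 19.44 = 160.903.
∂Q/∂P_y = −0.36, so E_xy = -0.36·(54/160.903) ≈ -0.121.
E_xy < 0: the goods are complements.

-0.121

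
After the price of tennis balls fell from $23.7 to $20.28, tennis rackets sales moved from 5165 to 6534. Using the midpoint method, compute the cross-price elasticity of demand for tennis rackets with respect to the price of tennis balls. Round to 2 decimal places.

%ΔQ_x = (6534 − 5165)/[(5165+6534)/2] = 1369/5849.5 ≈ 0.2340.
%ΔP_y = (20.28 − 23.7)/[(23.7+20.28)/2] ≈ -0.1555.
E_xy = 0.2340/-0.1555 ≈ -1.50.
E_xy < 0, so tennis rackets and tennis balls are complements.

-1.50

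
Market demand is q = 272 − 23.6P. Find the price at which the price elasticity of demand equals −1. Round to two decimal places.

For linear demand q = a − bP, E = −bP/(a − bP). |E| = 1 ⇒ bP = a − bP ⇒ P = a/(2b).
P = 272/(2·23.6) ≈ 5.76.

5.76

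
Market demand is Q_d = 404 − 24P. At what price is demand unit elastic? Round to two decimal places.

8.42

For linear demand Q_d = a − bP, E = −bP/(a − bP). |E| = 1 ⇒ bP = a − bP ⇒ P = a/(2b).
P = 404/(2·24) ≈ 8.42.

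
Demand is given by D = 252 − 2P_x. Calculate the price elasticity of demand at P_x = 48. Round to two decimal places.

At P_x = 48, D = 156.
dD/dP_x = −2.
Point elasticity E = (dD/dP_x)·(P_x/D) = -2 × 48/156 ≈ -0.62.
|E| < 1, so demand is inelastic at this price.

-0.62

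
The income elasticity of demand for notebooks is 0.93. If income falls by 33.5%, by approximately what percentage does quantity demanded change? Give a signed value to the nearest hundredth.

-31.16

%ΔQ ≈ E × %ΔI = (0.93) × (-33.5%) ≈ -31.16%.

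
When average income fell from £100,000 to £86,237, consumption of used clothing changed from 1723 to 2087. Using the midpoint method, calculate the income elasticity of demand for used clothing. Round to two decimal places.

-1.29

%ΔQ = (2087 − 1723)/[(1723+2087)/2] = 364/1905 ≈ 0.1911.
%ΔY = (86,237 − 100,000)/[(100,000+86,237)/2] = -13763/93118.5 ≈ -0.1478.
E_I = %ΔQ/%ΔY ≈ -1.29.
E_I < 0: inferior good.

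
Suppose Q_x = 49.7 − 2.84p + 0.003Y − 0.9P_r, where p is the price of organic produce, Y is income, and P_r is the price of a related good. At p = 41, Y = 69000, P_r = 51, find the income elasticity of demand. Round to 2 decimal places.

At the given point, Q_x = 49.7 − 2.84(41) + 0.003(69000) − 0.9(51) = 49.7 − 116.44 + 207 − 45.9 = 94.36.
∂Q_x/∂Y = +0.003, so E_I = 0.003·(69000/94.36) ≈ 2.19.
E_I > 1: normal good (luxury).

2.19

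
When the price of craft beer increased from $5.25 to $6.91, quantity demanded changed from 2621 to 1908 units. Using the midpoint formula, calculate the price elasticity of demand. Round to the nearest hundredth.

%ΔQ = (1908 − 2621)/[(2621 + 1908)/2] = -713/2264.5 ≈ -0.3149.
%Δp = (6.91 − 5.25)/[(5.25 + 6.91)/2] = 1.66/6.08 ≈ 0.2730.
Arc elasticity E = %ΔQ/%Δp ≈ -0.3149/0.2730 ≈ -1.15.
|E| > 1: demand is elastic over this range.

-1.15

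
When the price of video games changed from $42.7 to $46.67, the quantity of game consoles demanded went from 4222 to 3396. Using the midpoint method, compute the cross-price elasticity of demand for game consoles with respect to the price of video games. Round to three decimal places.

-2.441

%ΔQ_x = (3396 − 4222)/[(4222+3396)/2] = -826/3809 ≈ -0.2169.
%ΔP_y = (46.67 − 42.7)/[(42.7+46.67)/2] ≈ 0.0888.
E_xy = -0.2169/0.0888 ≈ -2.441.
E_xy < 0, so game consoles and video games are complements.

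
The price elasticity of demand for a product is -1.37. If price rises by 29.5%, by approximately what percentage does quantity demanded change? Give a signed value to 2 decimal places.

%ΔQ ≈ E × %ΔP = (-1.37) × (29.5%) ≈ -40.42%.

-40.42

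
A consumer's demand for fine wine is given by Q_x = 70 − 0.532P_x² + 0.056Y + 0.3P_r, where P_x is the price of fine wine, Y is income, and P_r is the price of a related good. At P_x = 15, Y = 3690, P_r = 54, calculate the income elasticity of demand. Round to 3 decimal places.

1.193

Evaluating quantity at (P_x, Y, P_r) gives Q_x = 70 − 0.532(15)² + 0.056(3690) + 0.3(54) = 70 − 119.7 + 206.64 + 16.2 = 173.14.
∂Q_x/∂Y = +0.056, so E_I = 0.056·(3690/173.14) ≈ 1.193.
E_I > 1: normal good (luxury).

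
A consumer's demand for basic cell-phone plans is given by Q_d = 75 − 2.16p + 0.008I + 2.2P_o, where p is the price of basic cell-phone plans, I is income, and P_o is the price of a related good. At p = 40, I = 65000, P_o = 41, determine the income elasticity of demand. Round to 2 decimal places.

0.87

Q_d = 75 − 2.16(40) + 0.008(65000) + 2.2(41) = 75 − 86.4 + 520 + 90.2 = 598.8.
∂Q_d/∂I = +0.008, so E_I = 0.008·(65000/598.8) ≈ 0.87.
E_I ∈ (0,1): normal good (necessity).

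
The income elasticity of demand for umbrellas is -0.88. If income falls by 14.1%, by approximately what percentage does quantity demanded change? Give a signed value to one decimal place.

12.4

%ΔQ ≈ E × %ΔI = (-0.88) × (-14.1%) ≈ 12.4%.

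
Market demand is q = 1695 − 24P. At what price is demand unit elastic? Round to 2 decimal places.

For linear demand q = a − bP, E = −bP/(a − bP). |E| = 1 ⇒ bP = a − bP ⇒ P = a/(2b).
P = 1695/(2·24) ≈ 35.31.

35.31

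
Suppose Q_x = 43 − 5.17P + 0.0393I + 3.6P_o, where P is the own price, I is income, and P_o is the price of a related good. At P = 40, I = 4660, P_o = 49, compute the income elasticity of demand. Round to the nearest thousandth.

0.936

Evaluating quantity at (P, I, P_o) gives Q_x = 43 − 5.17(40) + 0.0393(4660) + 3.6(49) = 43 − 206.8 + 183.138 + 176.4 = 195.738.
∂Q_x/∂I = +0.0393, so E_I = 0.0393·(4660/195.738) ≈ 0.936.
E_I ∈ (0,1): normal good (necessity).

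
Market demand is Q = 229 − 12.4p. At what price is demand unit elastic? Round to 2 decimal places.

9.23

For linear demand Q = a − bp, E = −bp/(a − bp). |E| = 1 ⇒ bp = a − bp ⇒ p = a/(2b).
p = 229/(2·12.4) ≈ 9.23.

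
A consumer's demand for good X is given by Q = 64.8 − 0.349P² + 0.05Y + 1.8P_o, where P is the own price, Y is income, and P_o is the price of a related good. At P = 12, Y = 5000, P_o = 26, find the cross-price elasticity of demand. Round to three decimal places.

0.150

Substituting, Q = 64.8 − 0.349(12)² + 0.05(5000) + 1.8(26) = 64.8 − 50.256 + 250 + 46.8 = 311.344.
∂Q/∂P_o = +1.8, so E_xy = 1.8·(26/311.344) ≈ 0.150.
E_xy > 0: the goods are substitutes.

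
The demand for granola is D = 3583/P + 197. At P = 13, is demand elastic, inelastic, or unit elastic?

At P = 13, D = 472.6154.
dD/dP = −3583/P² = −21.2012.
Point elasticity E = (dD/dP)·(P/D) = -21.2012 × 13/472.6154 ≈ -0.583.
|E| ≈ 0.583 < 1, so demand is inelastic.

inelastic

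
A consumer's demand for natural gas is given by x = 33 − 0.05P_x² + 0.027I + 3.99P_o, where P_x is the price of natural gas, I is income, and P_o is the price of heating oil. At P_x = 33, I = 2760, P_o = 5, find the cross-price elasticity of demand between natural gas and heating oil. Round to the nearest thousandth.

Substituting, x = 33 − 0.05(33)² + 0.027(2760) + 3.99(5) = 33 − 54.45 + 74.52 + 19.95 = 73.02.
∂x/∂P_o = +3.99, so E_xy = 3.99·(5/73.02) ≈ 0.273.
E_xy > 0: the goods are substitutes.

0.273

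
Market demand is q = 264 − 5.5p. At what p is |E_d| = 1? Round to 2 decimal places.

For linear demand q = a − bp, E = −bp/(a − bp). |E| = 1 ⇒ bp = a − bp ⇒ p = a/(2b).
p = 264/(2·5.5) = 24.00.

24.00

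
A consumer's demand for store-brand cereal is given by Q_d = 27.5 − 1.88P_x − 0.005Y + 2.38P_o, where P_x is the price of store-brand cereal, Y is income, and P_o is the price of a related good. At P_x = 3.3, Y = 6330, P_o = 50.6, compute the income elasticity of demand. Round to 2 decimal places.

-0.29

Q_d = 27.5 − 1.88(3.3) − 0.005(6330) + 2.38(50.6) = 27.5 − 6.204 − 31.65 + 120.428 = 110.074.
∂Q_d/∂Y = −0.005, so E_I = -0.005·(6330/110.074) ≈ -0.29.
E_I < 0: inferior good.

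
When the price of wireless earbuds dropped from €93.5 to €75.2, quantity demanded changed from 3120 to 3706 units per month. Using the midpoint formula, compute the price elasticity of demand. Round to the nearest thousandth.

%ΔQ = (3706 − 3120)/[(3120 + 3706)/2] = 586/3413 ≈ 0.1717.
%ΔP = (75.2 − 93.5)/[(93.5 + 75.2)/2] = -18.3/84.35 ≈ -0.2170.
Arc elasticity E = %ΔQ/%ΔP ≈ 0.1717/-0.2170 ≈ -0.791.
|E| < 1: demand is inelastic over this range.

-0.791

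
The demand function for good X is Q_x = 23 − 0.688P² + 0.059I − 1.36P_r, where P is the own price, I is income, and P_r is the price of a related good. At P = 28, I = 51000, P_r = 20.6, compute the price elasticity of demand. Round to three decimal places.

Q_x = 23 − 0.688(28)² + 0.059(51000) − 1.36(20.6) = 23 − 539.392 + 3009 − 28.016 = 2464.592.
∂Q_x/∂P = −2·0.688·P = -38.528, so E_p = -38.528·(28/2464.592) ≈ -0.438.
|E_p| < 1: demand is inelastic.

-0.438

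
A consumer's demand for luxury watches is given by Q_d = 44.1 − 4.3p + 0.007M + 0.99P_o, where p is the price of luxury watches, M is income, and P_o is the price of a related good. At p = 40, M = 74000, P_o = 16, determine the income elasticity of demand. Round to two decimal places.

1.28

Substituting, Q_d = 44.1 − 4.3(40) + 0.007(74000) + 0.99(16) = 44.1 − 172 + 518 + 15.84 = 405.94.
∂Q_d/∂M = +0.007, so E_I = 0.007·(74000/405.94) ≈ 1.28.
E_I > 1: normal good (luxury).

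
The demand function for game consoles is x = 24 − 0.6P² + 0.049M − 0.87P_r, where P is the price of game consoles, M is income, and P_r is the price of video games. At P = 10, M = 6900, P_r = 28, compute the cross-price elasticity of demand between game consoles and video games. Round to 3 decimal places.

-0.088

x = 24 − 0.6(10)² + 0.049(6900) − 0.87(28) = 24 − 60 + 338.1 − 24.36 = 277.74.
∂x/∂P_r = −0.87, so E_xy = -0.87·(28/277.74) ≈ -0.088.
E_xy < 0: the goods are complements.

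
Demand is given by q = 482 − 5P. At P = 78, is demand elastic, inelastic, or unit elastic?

At P = 78, q = 92.
dq/dP = −5.
Point elasticity E = (dq/dP)·(P/q) = -5 × 78/92 ≈ -4.239.
|E| ≈ 4.239 > 1, so demand is elastic.

elastic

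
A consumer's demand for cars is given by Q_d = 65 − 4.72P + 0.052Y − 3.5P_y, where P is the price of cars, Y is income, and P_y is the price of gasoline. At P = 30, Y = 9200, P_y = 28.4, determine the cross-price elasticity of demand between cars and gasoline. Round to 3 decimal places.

Substituting, Q_d = 65 − 4.72(30) + 0.052(9200) − 3.5(28.4) = 65 − 141.6 + 478.4 − 99.4 = 302.4.
∂Q_d/∂P_y = −3.5, so E_xy = -3.5·(28.4/302.4) ≈ -0.329.
E_xy < 0: the goods are complements.

-0.329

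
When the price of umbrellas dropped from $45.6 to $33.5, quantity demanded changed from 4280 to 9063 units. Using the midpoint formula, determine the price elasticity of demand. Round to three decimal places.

%Δq = (9063 − 4280)/[(4280 + 9063)/2] = 4783/6671.5 ≈ 0.7169.
%ΔP = (33.5 − 45.6)/[(45.6 + 33.5)/2] = -12.1/39.55 ≈ -0.3059.
Arc elasticity E = %Δq/%ΔP ≈ 0.7169/-0.3059 ≈ -2.343.
|E| > 1: demand is elastic over this range.

-2.343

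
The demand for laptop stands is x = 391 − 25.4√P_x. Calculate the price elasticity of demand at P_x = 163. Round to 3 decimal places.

At P_x = 163, x = 66.7145.
dx/dP_x = −25.4/(2√P_x) = −25.4/(2·12.7671).
Point elasticity E = (dx/dP_x)·(P_x/x) = -0.9947 × 163/66.7145 ≈ -2.430.
|E| > 1, so demand is elastic at this price.

-2.430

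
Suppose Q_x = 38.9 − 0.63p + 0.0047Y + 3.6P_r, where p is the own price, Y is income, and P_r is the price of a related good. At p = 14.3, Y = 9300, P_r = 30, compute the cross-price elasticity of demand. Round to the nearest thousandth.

0.595

Substituting, Q_x = 38.9 − 0.63(14.3) + 0.0047(9300) + 3.6(30) = 38.9 − 9.009 + 43.71 + 108 = 181.601.
∂Q_x/∂P_r = +3.6, so E_xy = 3.6·(30/181.601) ≈ 0.595.
E_xy > 0: the goods are substitutes.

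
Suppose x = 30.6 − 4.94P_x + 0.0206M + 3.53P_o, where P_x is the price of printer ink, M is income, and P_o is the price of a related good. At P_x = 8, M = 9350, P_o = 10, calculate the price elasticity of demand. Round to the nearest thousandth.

-0.180

Substituting, x = 30.6 − 4.94(8) + 0.0206(9350) + 3.53(10) = 30.6 − 39.52 + 192.61 + 35.3 = 218.99.
∂x/∂P_x = −4.94, so E_p = (−4.94)·(8/218.99) ≈ -0.180.
|E_p| < 1: demand is inelastic.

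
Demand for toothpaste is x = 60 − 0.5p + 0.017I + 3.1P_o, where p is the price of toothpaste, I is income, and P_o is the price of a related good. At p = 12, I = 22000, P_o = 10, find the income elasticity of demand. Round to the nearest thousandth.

0.815

Evaluating quantity at (p, I, P_o) gives x = 60 − 0.5(12) + 0.017(22000) + 3.1(10) = 60 − 6 + 374 + 31 = 459.
∂x/∂I = +0.017, so E_I = 0.017·(22000/459) ≈ 0.815.
E_I ∈ (0,1): normal good (necessity).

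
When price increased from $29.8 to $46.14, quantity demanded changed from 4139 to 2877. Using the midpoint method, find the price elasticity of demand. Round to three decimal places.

-0.836

%ΔQ = (2877 − 4139)/[(4139 + 2877)/2] = -1262/3508 ≈ -0.3597.
%ΔP = (46.14 − 29.8)/[(29.8 + 46.14)/2] = 16.34/37.97 ≈ 0.4303.
Arc elasticity E = %ΔQ/%ΔP ≈ -0.3597/0.4303 ≈ -0.836.
|E| < 1: demand is inelastic over this range.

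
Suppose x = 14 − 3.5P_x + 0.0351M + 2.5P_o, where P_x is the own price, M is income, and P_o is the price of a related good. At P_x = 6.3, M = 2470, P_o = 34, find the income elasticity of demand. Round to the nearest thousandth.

At the given point, x = 14 − 3.5(6.3) + 0.0351(2470) + 2.5(34) = 14 − 22.05 + 86.697 + 85 = 163.647.
∂x/∂M = +0.0351, so E_I = 0.0351·(2470/163.647) ≈ 0.530.
E_I ∈ (0,1): normal good (necessity).

0.530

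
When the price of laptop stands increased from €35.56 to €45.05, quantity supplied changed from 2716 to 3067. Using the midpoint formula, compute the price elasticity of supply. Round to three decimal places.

0.516

%Δq = (3067 − 2716)/[(2716 + 3067)/2] = 351/2891.5 ≈ 0.1214.
%ΔP = (45.05 − 35.56)/[(35.56 + 45.05)/2] = 9.49/40.305 ≈ 0.2355.
Arc elasticity E = %Δq/%ΔP ≈ 0.1214/0.2355 ≈ 0.516.
|E| < 1: supply is inelastic over this range.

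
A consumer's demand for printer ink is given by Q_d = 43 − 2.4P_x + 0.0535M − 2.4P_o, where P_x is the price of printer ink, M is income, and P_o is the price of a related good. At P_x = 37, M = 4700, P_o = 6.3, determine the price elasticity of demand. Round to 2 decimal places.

At the given point, Q_d = 43 − 2.4(37) + 0.0535(4700) − 2.4(6.3) = 43 − 88.8 + 251.45 − 15.12 = 190.53.
∂Q_d/∂P_x = −2.4, so E_p = (−2.4)·(37/190.53) ≈ -0.47.
|E_p| < 1: demand is inelastic.

-0.47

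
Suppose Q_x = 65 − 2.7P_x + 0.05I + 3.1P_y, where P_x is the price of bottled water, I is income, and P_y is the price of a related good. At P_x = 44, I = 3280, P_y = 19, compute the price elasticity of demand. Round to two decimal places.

-0.70

First evaluate Q_x: 65 − 2.7(44) + 0.05(3280) + 3.1(19) = 65 − 118.8 + 164 + 58.9 = 169.1.
∂Q_x/∂P_x = −2.7, so E_p = (−2.7)·(44/169.1) ≈ -0.70.
|E_p| < 1: demand is inelastic.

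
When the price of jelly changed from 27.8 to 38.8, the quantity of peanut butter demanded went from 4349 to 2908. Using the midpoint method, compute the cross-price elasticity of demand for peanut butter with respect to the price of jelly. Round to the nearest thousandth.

-1.202

%ΔQ_x = (2908 − 4349)/[(4349+2908)/2] = -1441/3628.5 ≈ -0.3971.
%ΔP_y = (38.8 − 27.8)/[(27.8+38.8)/2] ≈ 0.3303.
E_xy = -0.3971/0.3303 ≈ -1.202.
E_xy < 0, so peanut butter and jelly are complements.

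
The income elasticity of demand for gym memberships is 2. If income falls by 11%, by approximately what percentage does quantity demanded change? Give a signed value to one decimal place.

%ΔQ ≈ E × %ΔI = (2) × (-11%) = -22.0%.

-22.0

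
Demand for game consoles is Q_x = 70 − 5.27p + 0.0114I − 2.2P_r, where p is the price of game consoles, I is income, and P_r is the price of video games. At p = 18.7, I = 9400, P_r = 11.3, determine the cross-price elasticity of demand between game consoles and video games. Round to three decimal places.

-0.463

Substituting, Q_x = 70 − 5.27(18.7) + 0.0114(9400) − 2.2(11.3) = 70 − 98.549 + 107.16 − 24.86 = 53.751.
∂Q_x/∂P_r = −2.2, so E_xy = -2.2·(11.3/53.751) ≈ -0.463.
E_xy < 0: the goods are complements.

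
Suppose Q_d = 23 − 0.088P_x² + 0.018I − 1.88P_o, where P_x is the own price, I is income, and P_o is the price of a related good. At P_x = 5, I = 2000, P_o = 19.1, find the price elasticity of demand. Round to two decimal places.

At the given point, Q_d = 23 − 0.088(5)² + 0.018(2000) − 1.88(19.1) = 23 − 2.2 + 36 − 35.908 = 20.892.
∂Q_d/∂P_x = −2·0.088·P_x = -0.88, so E_p = -0.88·(5/20.892) ≈ -0.21.
|E_p| < 1: demand is inelastic.

-0.21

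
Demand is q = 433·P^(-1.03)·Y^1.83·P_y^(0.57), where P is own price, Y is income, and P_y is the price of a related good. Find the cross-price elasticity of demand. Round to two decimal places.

For a Cobb–Douglas (constant-elasticity) form q = A·P_y^α·…, the elasticity with respect to P_y equals the exponent α at every point.
Here the exponent on P_y is 0.57, so the cross-price elasticity of demand is 0.57.

0.57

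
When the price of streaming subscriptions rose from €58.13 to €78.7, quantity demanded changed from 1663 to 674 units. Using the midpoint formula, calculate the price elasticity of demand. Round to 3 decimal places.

%ΔQ = (674 − 1663)/[(1663 + 674)/2] = -989/1168.5 ≈ -0.8464.
%ΔP = (78.7 − 58.13)/[(58.13 + 78.7)/2] = 20.57/68.415 ≈ 0.3007.
Arc elasticity E = %ΔQ/%ΔP ≈ -0.8464/0.3007 ≈ -2.815.
|E| > 1: demand is elastic over this range.

-2.815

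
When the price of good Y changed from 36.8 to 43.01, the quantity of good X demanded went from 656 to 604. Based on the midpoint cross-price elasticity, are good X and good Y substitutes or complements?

complements

%ΔQ_x = (604 − 656)/[(656+604)/2] = -52/630 ≈ -0.0825.
%ΔP_y = (43.01 − 36.8)/[(36.8+43.01)/2] ≈ 0.1556.
E_xy = -0.0825/0.1556 ≈ -0.530.
E_xy < 0, so the goods are complements.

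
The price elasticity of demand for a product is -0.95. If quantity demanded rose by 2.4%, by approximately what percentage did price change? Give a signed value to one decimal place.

%ΔQ ≈ E × %ΔP ⇒ %ΔP = %ΔQ / E = (2.4%)/(-0.95) ≈ -2.5%.

-2.5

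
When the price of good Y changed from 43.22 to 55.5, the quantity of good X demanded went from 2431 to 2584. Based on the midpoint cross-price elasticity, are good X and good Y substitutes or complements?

%ΔQ_x = (2584 − 2431)/[(2431+2584)/2] = 153/2507.5 ≈ 0.0610.
%ΔP_y = (55.5 − 43.22)/[(43.22+55.5)/2] ≈ 0.2488.
E_xy = 0.0610/0.2488 ≈ 0.245.
E_xy > 0, so the goods are substitutes.

substitutes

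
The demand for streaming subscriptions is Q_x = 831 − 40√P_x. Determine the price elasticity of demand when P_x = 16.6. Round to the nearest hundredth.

-0.12

At P_x = 16.6, Q_x = 668.0276.
dQ_x/dP_x = −40/(2√P_x) = −40/(2·4.0743).
Point elasticity E = (dQ_x/dP_x)·(P_x/Q_x) = -4.9088 × 16.6/668.0276 ≈ -0.12.
|E| < 1, so demand is inelastic at this price.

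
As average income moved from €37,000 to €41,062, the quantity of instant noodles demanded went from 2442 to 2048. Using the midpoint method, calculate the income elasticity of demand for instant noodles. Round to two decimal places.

-1.69

%ΔQ = (2048 − 2442)/[(2442+2048)/2] = -394/2245 ≈ -0.1755.
%ΔI = (41,062 − 37,000)/[(37,000+41,062)/2] = 4062/39031 ≈ 0.1041.
E_I = %ΔQ/%ΔI ≈ -1.69.
E_I < 0: inferior good.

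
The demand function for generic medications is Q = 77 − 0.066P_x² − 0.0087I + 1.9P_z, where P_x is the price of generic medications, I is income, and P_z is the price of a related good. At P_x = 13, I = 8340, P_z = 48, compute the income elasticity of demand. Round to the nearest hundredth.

-0.86

Substituting, Q = 77 − 0.066(13)² − 0.0087(8340) + 1.9(48) = 77 − 11.154 − 72.558 + 91.2 = 84.488.
∂Q/∂I = −0.0087, so E_I = -0.0087·(8340/84.488) ≈ -0.86.
E_I < 0: inferior good.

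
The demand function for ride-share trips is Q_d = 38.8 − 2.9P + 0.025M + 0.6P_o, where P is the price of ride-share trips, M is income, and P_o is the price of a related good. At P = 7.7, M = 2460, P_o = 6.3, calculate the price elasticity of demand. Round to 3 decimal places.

Substituting, Q_d = 38.8 − 2.9(7.7) + 0.025(2460) + 0.6(6.3) = 38.8 − 22.33 + 61.5 + 3.78 = 81.75.
∂Q_d/∂P = −2.9, so E_p = (−2.9)·(7.7/81.75) ≈ -0.273.
|E_p| < 1: demand is inelastic.

-0.273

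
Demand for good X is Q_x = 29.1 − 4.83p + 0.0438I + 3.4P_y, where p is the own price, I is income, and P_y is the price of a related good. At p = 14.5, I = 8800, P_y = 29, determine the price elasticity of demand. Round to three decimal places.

At the given point, Q_x = 29.1 − 4.83(14.5) + 0.0438(8800) + 3.4(29) = 29.1 − 70.035 + 385.44 + 98.6 = 443.105.
∂Q_x/∂p = −4.83, so E_p = (−4.83)·(14.5/443.105) ≈ -0.158.
|E_p| < 1: demand is inelastic.

-0.158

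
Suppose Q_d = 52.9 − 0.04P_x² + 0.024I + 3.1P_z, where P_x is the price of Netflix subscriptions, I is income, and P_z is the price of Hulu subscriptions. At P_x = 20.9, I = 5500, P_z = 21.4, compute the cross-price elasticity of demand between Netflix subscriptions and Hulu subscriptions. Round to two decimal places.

First evaluate Q_d: 52.9 − 0.04(20.9)² + 0.024(5500) + 3.1(21.4) = 52.9 − 17.4724 + 132 + 66.34 = 233.7676.
∂Q_d/∂P_z = +3.1, so E_xy = 3.1·(21.4/233.7676) ≈ 0.28.
E_xy > 0: the goods are substitutes.

0.28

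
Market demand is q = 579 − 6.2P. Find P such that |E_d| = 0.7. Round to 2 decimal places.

Set −bP/(a − bP) = −0.7 ⇒ bP = 0.7(a − bP) ⇒ bP(1+0.7) = 0.7·a.
P = 0.7·579/(6.2·1.7) ≈ 38.45.

38.45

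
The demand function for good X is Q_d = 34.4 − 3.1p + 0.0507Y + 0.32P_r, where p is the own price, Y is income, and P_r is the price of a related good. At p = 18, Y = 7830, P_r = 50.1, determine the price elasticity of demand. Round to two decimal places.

Substituting, Q_d = 34.4 − 3.1(18) + 0.0507(7830) + 0.32(50.1) = 34.4 − 55.8 + 396.981 + 16.032 = 391.613.
∂Q_d/∂p = −3.1, so E_p = (−3.1)·(18/391.613) ≈ -0.14.
|E_p| < 1: demand is inelastic.

-0.14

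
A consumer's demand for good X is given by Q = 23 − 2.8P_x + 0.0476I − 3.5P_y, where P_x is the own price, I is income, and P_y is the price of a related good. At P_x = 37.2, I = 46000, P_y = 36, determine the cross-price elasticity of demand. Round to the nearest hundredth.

-0.06

Evaluating quantity at (P_x, I, P_y) gives Q = 23 − 2.8(37.2) + 0.0476(46000) − 3.5(36) = 23 − 104.16 + 2189.6 − 126 = 1982.44.
∂Q/∂P_y = −3.5, so E_xy = -3.5·(36/1982.44) ≈ -0.06.
E_xy < 0: the goods are complements.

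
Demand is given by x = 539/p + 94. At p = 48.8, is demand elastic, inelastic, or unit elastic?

inelastic

At p = 48.8, x = 105.0451.
dx/dp = −539/p² = −0.2263.
Point elasticity E = (dx/dp)·(p/x) = -0.2263 × 48.8/105.0451 ≈ -0.105.
|E| ≈ 0.105 < 1, so demand is inelastic.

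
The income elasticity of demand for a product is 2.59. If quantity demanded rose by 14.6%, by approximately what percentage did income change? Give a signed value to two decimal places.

%ΔQ ≈ E × %ΔI ⇒ %ΔI = %ΔQ / E = (14.6%)/(2.59) ≈ 5.64%.

5.64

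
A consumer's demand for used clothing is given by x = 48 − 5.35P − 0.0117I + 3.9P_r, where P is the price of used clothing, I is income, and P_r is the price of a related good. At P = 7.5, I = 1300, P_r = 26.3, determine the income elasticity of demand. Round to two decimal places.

First evaluate x: 48 − 5.35(7.5) − 0.0117(1300) + 3.9(26.3) = 48 − 40.125 − 15.21 + 102.57 = 95.235.
∂x/∂I = −0.0117, so E_I = -0.0117·(1300/95.235) ≈ -0.16.
E_I < 0: inferior good.

-0.16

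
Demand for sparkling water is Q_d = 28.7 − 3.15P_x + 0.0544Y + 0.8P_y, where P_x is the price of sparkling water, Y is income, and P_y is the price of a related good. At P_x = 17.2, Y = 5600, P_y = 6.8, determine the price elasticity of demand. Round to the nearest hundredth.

-0.19

Q_d = 28.7 − 3.15(17.2) + 0.0544(5600) + 0.8(6.8) = 28.7 − 54.18 + 304.64 + 5.44 = 284.6.
∂Q_d/∂P_x = −3.15, so E_p = (−3.15)·(17.2/284.6) ≈ -0.19.
|E_p| < 1: demand is inelastic.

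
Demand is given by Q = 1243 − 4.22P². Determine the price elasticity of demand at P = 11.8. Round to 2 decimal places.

-1.79

At P = 11.8, Q = 655.4072.
dQ/dP = −2·4.22·P = −99.592.
Point elasticity E = (dQ/dP)·(P/Q) = -99.592 × 11.8/655.4072 ≈ -1.79.
|E| > 1, so demand is elastic at this price.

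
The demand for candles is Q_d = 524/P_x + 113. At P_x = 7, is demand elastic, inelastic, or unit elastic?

At P_x = 7, Q_d = 187.8571.
dQ_d/dP_x = −524/P_x² = −10.6939.
Point elasticity E = (dQ_d/dP_x)·(P_x/Q_d) = -10.6939 × 7/187.8571 ≈ -0.398.
|E| ≈ 0.398 < 1, so demand is inelastic.

inelastic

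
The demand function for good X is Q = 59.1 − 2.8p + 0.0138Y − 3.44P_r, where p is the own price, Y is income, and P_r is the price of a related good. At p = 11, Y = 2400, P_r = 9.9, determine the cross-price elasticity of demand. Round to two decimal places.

-1.24

First evaluate Q: 59.1 − 2.8(11) + 0.0138(2400) − 3.44(9.9) = 59.1 − 30.8 + 33.12 − 34.056 = 27.364.
∂Q/∂P_r = −3.44, so E_xy = -3.44·(9.9/27.364) ≈ -1.24.
E_xy < 0: the goods are complements.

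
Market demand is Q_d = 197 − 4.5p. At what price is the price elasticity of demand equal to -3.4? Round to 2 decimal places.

33.83

Set −bp/(a − bp) = −3.4 ⇒ bp = 3.4(a − bp) ⇒ bp(1+3.4) = 3.4·a.
p = 3.4·197/(4.5·4.4) ≈ 33.83.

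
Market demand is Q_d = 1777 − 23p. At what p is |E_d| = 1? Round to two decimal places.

For linear demand Q_d = a − bp, E = −bp/(a − bp). |E| = 1 ⇒ bp = a − bp ⇒ p = a/(2b).
p = 1777/(2·23) ≈ 38.63.

38.63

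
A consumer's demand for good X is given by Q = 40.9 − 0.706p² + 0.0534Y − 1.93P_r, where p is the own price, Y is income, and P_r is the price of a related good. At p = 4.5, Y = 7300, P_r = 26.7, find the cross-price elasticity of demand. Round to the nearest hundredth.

Q = 40.9 − 0.706(4.5)² + 0.0534(7300) − 1.93(26.7) = 40.9 − 14.2965 + 389.82 − 51.531 = 364.8925.
∂Q/∂P_r = −1.93, so E_xy = -1.93·(26.7/364.8925) ≈ -0.14.
E_xy < 0: the goods are complements.

-0.14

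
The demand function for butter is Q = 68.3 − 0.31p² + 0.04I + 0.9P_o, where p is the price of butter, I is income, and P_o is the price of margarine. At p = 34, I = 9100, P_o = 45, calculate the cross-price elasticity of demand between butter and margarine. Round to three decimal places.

0.354

Evaluating quantity at (p, I, P_o) gives Q = 68.3 − 0.31(34)² + 0.04(9100) + 0.9(45) = 68.3 − 358.36 + 364 + 40.5 = 114.44.
∂Q/∂P_o = +0.9, so E_xy = 0.9·(45/114.44) ≈ 0.354.
E_xy > 0: the goods are substitutes.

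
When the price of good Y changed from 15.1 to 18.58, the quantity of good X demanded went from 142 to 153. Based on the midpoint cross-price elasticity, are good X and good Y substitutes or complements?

substitutes

%ΔQ_x = (153 − 142)/[(142+153)/2] = 11/147.5 ≈ 0.0746.
%ΔP_y = (18.58 − 15.1)/[(15.1+18.58)/2] ≈ 0.2067.
E_xy = 0.0746/0.2067 ≈ 0.361.
E_xy > 0, so the goods are substitutes.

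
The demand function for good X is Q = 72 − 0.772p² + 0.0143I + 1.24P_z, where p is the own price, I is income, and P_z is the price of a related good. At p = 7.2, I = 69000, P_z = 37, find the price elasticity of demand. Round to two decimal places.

-0.08

At the given point, Q = 72 − 0.772(7.2)² + 0.0143(69000) + 1.24(37) = 72 − 40.0205 + 986.7 + 45.88 = 1064.5595.
∂Q/∂p = −2·0.772·p = -11.1168, so E_p = -11.1168·(7.2/1064.5595) ≈ -0.08.
|E_p| < 1: demand is inelastic.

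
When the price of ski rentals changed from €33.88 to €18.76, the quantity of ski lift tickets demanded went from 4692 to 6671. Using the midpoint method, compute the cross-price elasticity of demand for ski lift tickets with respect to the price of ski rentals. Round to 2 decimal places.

%ΔQ_x = (6671 − 4692)/[(4692+6671)/2] = 1979/5681.5 ≈ 0.3483.
%ΔP_y = (18.76 − 33.88)/[(33.88+18.76)/2] ≈ -0.5745.
E_xy = 0.3483/-0.5745 ≈ -0.61.
E_xy < 0, so ski lift tickets and ski rentals are complements.

-0.61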